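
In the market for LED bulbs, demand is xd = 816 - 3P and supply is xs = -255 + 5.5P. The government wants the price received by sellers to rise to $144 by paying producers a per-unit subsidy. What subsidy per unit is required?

At a seller price of 144, quantity supplied is -255 + 5.5·144 = 537.
Buyers absorb 537 only when they pay Pb with 816 − 3·Pb = 537, i.e. Pb = 93.
s = Ps − Pb = 144 − 93 = 51.

Required subsidy s = $51 per unit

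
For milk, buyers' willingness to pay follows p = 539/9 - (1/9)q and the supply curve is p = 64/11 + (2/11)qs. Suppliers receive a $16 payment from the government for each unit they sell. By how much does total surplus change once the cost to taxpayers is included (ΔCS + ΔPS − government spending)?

Net change in total surplus = -12672/29

Pre-subsidy: 539/9 - (1/9)q = 64/11 + (2/11)q gives q* = 5353/29 and p* = 1142/29.
With the subsidy, sellers receive ps = pb + 16 for each unit, where pb is the price buyers pay.
On the curves, pb = 539/9 - (1/9)q and ps = 64/11 + (2/11)q; the wedge ps − pb = 16 gives 64/11 + (2/11)q − (539/9 - (1/9)q) = 16, so q' = 6937/29.
Then pb = 539/9 − (1/9)·(6937/29) = 966/29 and ps = 64/11 + (2/11)·(6937/29) = 1430/29.
ΔCS = ½(5353/29 + 6937/29)(1142/29 − 966/29) = 1081520/841; ΔPS = ½(5353/29 + 6937/29)(1430/29 − 1142/29) = 1769760/841.
Government spending = 16 × 6937/29 = 110992/29.
Net change = 1081520/841 + 1769760/841 − 110992/29 = -12672/29. The loss equals the DWL triangle ½·16·1584/29.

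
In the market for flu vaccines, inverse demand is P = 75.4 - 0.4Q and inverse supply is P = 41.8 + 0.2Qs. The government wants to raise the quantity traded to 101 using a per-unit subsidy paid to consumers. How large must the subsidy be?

Required subsidy s = 27 per unit

At Q = 101, from the demand curve buyers pay Pb = 75.4 − 0.4·101 = 35; from the supply curve sellers need Ps = 41.8 + 0.2·101 = 62.
The subsidy must fill the gap: s = Ps − Pb = 62 − 35 = 27.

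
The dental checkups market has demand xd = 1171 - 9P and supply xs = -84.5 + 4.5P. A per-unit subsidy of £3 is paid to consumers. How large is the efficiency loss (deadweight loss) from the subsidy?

Deadweight loss = £13.5

Pre-subsidy: 1171 - 9P = -84.5 + 4.5P gives P* = 93, x* = 334.
With the rebate, buyers effectively pay Pb = Ps − 3, where Ps is the price sellers receive.
Demand in terms of Ps becomes xd = 1171 − 9(Ps − 3) = 1198 - 9Ps. Setting this equal to supply: 1198 - 9Ps = -84.5 + 4.5Ps, so Ps = 95.
Buyers pay Pb = 95 − 3 = 92; x' = -84.5 + 4.5·95 = 343.
The subsidy expands output by 343 − 334 = 9 past the efficient level; on those units the gap between marginal cost and willingness to pay runs from 0 up to 3.
DWL = ½ × 3 × 9 = 13.5.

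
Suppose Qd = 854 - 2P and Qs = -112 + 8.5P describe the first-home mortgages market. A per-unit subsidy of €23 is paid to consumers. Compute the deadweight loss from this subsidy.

Deadweight loss = 8993/21

Pre-subsidy: 854 - 2P = -112 + 8.5P gives P* = 92, Q* = 670.
With the rebate, buyers effectively pay Pb = Ps − 23, where Ps is the price sellers receive.
Demand in terms of Ps becomes Qd = 854 − 2(Ps − 23) = 900 - 2Ps. Setting this equal to supply: 900 - 2Ps = -112 + 8.5Ps, so Ps = 2024/21.
Buyers pay Pb = 2024/21 − 23 = 1541/21; Q' = -112 + 8.5·(2024/21) = 14852/21.
The subsidy expands output by 14852/21 − 670 = 782/21 past the efficient level; on those units the gap between marginal cost and willingness to pay runs from 0 up to 23.
DWL = ½ × 23 × 782/21 = 8993/21.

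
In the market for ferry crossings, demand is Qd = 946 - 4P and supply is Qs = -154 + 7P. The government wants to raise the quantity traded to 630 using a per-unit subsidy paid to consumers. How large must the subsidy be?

At Q = 630, invert demand for the buyer price: Pb = (946 − 630)/4 = 79; invert supply for the seller price: Ps = (630 − (-154))/7 = 112.
The subsidy must fill the gap: s = Ps − Pb = 112 − 79 = 33.

Required subsidy s = 33 per unit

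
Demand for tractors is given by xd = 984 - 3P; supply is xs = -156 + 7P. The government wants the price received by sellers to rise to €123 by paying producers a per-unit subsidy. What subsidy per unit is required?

Required subsidy s = €30 per unit

At a seller price of 123, quantity supplied is -156 + 7·123 = 705.
Buyers absorb 705 only when they pay Pb with 984 − 3·Pb = 705, i.e. Pb = 93.
s = Ps − Pb = 123 − 93 = 30.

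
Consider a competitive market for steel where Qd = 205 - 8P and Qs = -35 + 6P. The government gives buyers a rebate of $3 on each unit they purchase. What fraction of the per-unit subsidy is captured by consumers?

Consumer share = 3/7

Pre-subsidy: 205 - 8P = -35 + 6P gives P* = 120/7, Q* = 475/7.
With the rebate, buyers effectively pay Pb = Ps − 3, where Ps is the price sellers receive.
Demand in terms of Ps becomes Qd = 205 − 8(Ps − 3) = 229 - 8Ps. Setting this equal to supply: 229 - 8Ps = -35 + 6Ps, so Ps = 132/7.
Buyers pay Pb = 132/7 − 3 = 111/7; Q' = -35 + 6·(132/7) = 547/7.
Buyers' price falls by P* − Pb = 120/7 − 111/7 = 9/7; sellers' price rises by Ps − P* = 132/7 − 120/7 = 12/7.
So consumers capture (9/7)/3 = 3/7 of each unit of subsidy.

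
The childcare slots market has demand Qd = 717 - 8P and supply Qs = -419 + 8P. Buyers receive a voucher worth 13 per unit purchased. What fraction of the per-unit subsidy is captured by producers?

Producer share = 0.5

Pre-subsidy: 717 - 8P = -419 + 8P gives P* = 71, Q* = 149.
With the rebate, buyers effectively pay Pb = Ps − 13, where Ps is the price sellers receive.
Demand in terms of Ps becomes Qd = 717 − 8(Ps − 13) = 821 - 8Ps. Setting this equal to supply: 821 - 8Ps = -419 + 8Ps, so Ps = 77.5.
Buyers pay Pb = 77.5 − 13 = 64.5; Q' = -419 + 8·77.5 = 201.
Buyers' price falls by P* − Pb = 71 − 64.5 = 6.5; sellers' price rises by Ps − P* = 77.5 − 71 = 6.5.
So producers capture 6.5/13 = 0.5 of each unit of subsidy.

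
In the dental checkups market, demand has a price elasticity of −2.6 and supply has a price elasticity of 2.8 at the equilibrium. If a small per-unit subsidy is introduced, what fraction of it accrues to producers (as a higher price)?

For a small subsidy around the equilibrium, the benefit split depends on the relative slopes, which at a point are proportional to the elasticities.
Buyer share = εs/(εs + |εd|) = 2.8/(2.8 + 2.6) = 14/27; seller share = |εd|/(εs + |εd|) = 13/27.
So producers capture 13/27 of the subsidy.

Producer share = 13/27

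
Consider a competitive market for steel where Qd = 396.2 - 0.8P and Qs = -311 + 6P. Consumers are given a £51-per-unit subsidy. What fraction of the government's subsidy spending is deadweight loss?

Pre-subsidy: 396.2 - 0.8P = -311 + 6P gives P* = 104, Q* = 313.
With the rebate, buyers effectively pay Pb = Ps − 51, where Ps is the price sellers receive.
Demand in terms of Ps becomes Qd = 396.2 − 0.8(Ps − 51) = 437 - 0.8Ps. Setting this equal to supply: 437 - 0.8Ps = -311 + 6Ps, so Ps = 110.
Buyers pay Pb = 110 − 51 = 59; Q' = -311 + 6·110 = 349.
ΔCS = ½(313 + 349)(104 − 59) = 14895; ΔPS = ½(313 + 349)(110 − 104) = 1986.
Government spending = 51 × 349 = 17799.
DWL = ½ × 51 × (349 − 313) = 918; fraction = 918 / 17799 = 18/349.

DWL / government spending = 18/349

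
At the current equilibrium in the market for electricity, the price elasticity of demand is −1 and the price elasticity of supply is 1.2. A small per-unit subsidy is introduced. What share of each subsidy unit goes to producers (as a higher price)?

Producer share = 5/11

For a small subsidy around the equilibrium, the benefit split depends on the relative slopes, which at a point are proportional to the elasticities.
Buyer share = εs/(εs + |εd|) = 1.2/(1.2 + 1) = 6/11; seller share = |εd|/(εs + |εd|) = 5/11.
So producers capture 5/11 of the subsidy.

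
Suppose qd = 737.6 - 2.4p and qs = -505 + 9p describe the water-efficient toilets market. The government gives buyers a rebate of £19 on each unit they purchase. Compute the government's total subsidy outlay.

Pre-subsidy: 737.6 - 2.4p = -505 + 9p gives p* = 109, q* = 476.
With the rebate, buyers effectively pay pb = ps − 19, where ps is the price sellers receive.
Demand in terms of ps becomes qd = 737.6 − 2.4(ps − 19) = 783.2 - 2.4ps. Setting this equal to supply: 783.2 - 2.4ps = -505 + 9ps, so ps = 113.
Buyers pay pb = 113 − 19 = 94; q' = -505 + 9·113 = 512.
Government outlay = subsidy × quantity = 19 × 512 = 9728.

Government cost = £9728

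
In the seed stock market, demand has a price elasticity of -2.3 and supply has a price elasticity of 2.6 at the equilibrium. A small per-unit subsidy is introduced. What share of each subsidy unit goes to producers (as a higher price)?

For a small subsidy around the equilibrium, the benefit split depends on the relative slopes, which at a point are proportional to the elasticities.
Buyer share = εs/(εs + |εd|) = 2.6/(2.6 + 2.3) = 26/49; seller share = |εd|/(εs + |εd|) = 23/49.
So producers capture 23/49 of the subsidy.

Producer share = 23/49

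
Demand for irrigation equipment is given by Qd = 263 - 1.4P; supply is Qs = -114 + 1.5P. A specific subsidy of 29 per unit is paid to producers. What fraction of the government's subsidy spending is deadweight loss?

DWL / government spending = 7/68

Pre-subsidy: 263 - 1.4P = -114 + 1.5P gives P* = 130, Q* = 81.
With the subsidy, sellers receive Ps = Pb + 29 for each unit, where Pb is the price buyers pay.
Supply in terms of Pb becomes Qs = -114 + 1.5(Pb + 29) = -70.5 + 1.5Pb. Setting this equal to demand: 263 - 1.4Pb = -70.5 + 1.5Pb, so Pb = 115.
Sellers receive Ps = 115 + 29 = 144; Q' = 263 − 1.4·115 = 102.
ΔCS = ½(81 + 102)(130 − 115) = 1372.5; ΔPS = ½(81 + 102)(144 − 130) = 1281.
Government spending = 29 × 102 = 2958.
DWL = ½ × 29 × (102 − 81) = 304.5; fraction = 304.5 / 2958 = 7/68.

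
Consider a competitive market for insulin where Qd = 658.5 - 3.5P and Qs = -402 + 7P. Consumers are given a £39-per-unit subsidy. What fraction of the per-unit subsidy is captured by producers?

Pre-subsidy: 658.5 - 3.5P = -402 + 7P gives P* = 101, Q* = 305.
With the rebate, buyers effectively pay Pb = Ps − 39, where Ps is the price sellers receive.
Demand in terms of Ps becomes Qd = 658.5 − 3.5(Ps − 39) = 795 - 3.5Ps. Setting this equal to supply: 795 - 3.5Ps = -402 + 7Ps, so Ps = 114.
Buyers pay Pb = 114 − 39 = 75; Q' = -402 + 7·114 = 396.
Buyers' price falls by P* − Pb = 101 − 75 = 26; sellers' price rises by Ps − P* = 114 − 101 = 13.
So producers capture 13/39 = 1/3 of each unit of subsidy.

Producer share = 1/3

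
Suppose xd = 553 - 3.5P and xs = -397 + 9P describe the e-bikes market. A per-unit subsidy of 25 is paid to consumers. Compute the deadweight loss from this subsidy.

Pre-subsidy: 553 - 3.5P = -397 + 9P gives P* = 76, x* = 287.
With the rebate, buyers effectively pay Pb = Ps − 25, where Ps is the price sellers receive.
Demand in terms of Ps becomes xd = 553 − 3.5(Ps − 25) = 640.5 - 3.5Ps. Setting this equal to supply: 640.5 - 3.5Ps = -397 + 9Ps, so Ps = 83.
Buyers pay Pb = 83 − 25 = 58; x' = -397 + 9·83 = 350.
The subsidy expands output by 350 − 287 = 63 past the efficient level; on those units the gap between marginal cost and willingness to pay runs from 0 up to 25.
DWL = ½ × 25 × 63 = 787.5.

Deadweight loss = 787.5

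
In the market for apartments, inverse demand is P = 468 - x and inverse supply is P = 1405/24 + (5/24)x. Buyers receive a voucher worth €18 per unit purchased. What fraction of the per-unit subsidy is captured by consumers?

Consumer share = 24/29

Pre-subsidy: 468 - x = 1405/24 + (5/24)x gives x* = 9827/29 and P* = 3745/29.
With the rebate, buyers effectively pay Pb = Ps − 18, where Ps is the price sellers receive.
On the curves, Pb = 468 - x and Ps = 1405/24 + (5/24)x; the wedge Ps − Pb = 18 gives 1405/24 + (5/24)x − (468 - x) = 18, so x' = 10259/29.
Then Pb = 468 − 1·(10259/29) = 3313/29 and Ps = 1405/24 + (5/24)·(10259/29) = 3835/29.
Buyers' price falls by P* − Pb = 3745/29 − 3313/29 = 432/29; sellers' price rises by Ps − P* = 3835/29 − 3745/29 = 90/29.
So consumers capture (432/29)/18 = 24/29 of each unit of subsidy.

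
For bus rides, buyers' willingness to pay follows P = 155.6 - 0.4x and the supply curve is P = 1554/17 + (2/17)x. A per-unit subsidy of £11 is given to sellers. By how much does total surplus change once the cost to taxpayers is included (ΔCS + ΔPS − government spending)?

Net change in total surplus = -£116.875

Pre-subsidy: 155.6 - 0.4x = 1554/17 + (2/17)x gives x* = 124 and P* = 106.
With the subsidy, sellers receive Ps = Pb + 11 for each unit, where Pb is the price buyers pay.
On the curves, Pb = 155.6 - 0.4x and Ps = 1554/17 + (2/17)x; the wedge Ps − Pb = 11 gives 1554/17 + (2/17)x − (155.6 - 0.4x) = 11, so x' = 145.25.
Then Pb = 155.6 − 0.4·145.25 = 97.5 and Ps = 1554/17 + (2/17)·145.25 = 108.5.
ΔCS = ½(124 + 145.25)(106 − 97.5) = 1144.3125; ΔPS = ½(124 + 145.25)(108.5 − 106) = 336.5625.
Government spending = 11 × 145.25 = 1597.75.
Net change = 1144.3125 + 336.5625 − 1597.75 = -116.875. The loss equals the DWL triangle ½·11·21.25.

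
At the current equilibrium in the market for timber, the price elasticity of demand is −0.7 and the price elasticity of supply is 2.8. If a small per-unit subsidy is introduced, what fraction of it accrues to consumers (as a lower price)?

For a small subsidy around the equilibrium, the benefit split depends on the relative slopes, which at a point are proportional to the elasticities.
Buyer share = εs/(εs + |εd|) = 2.8/(2.8 + 0.7) = 0.8; seller share = |εd|/(εs + |εd|) = 0.2.

Consumer share = 0.8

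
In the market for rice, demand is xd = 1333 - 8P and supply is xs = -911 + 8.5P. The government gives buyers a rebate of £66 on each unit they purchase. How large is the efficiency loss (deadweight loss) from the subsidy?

Deadweight loss = £8976

Pre-subsidy: 1333 - 8P = -911 + 8.5P gives P* = 136, x* = 245.
With the rebate, buyers effectively pay Pb = Ps − 66, where Ps is the price sellers receive.
Demand in terms of Ps becomes xd = 1333 − 8(Ps − 66) = 1861 - 8Ps. Setting this equal to supply: 1861 - 8Ps = -911 + 8.5Ps, so Ps = 168.
Buyers pay Pb = 168 − 66 = 102; x' = -911 + 8.5·168 = 517.
The subsidy expands output by 517 − 245 = 272 past the efficient level; on those units the gap between marginal cost and willingness to pay runs from 0 up to 66.
DWL = ½ × 66 × 272 = 8976.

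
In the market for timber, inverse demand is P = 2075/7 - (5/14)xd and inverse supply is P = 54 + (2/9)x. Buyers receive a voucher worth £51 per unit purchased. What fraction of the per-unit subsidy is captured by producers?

Pre-subsidy: 2075/7 - (5/14)x = 54 + (2/9)x gives x* = 30546/73 and P* = 10730/73.
With the rebate, buyers effectively pay Pb = Ps − 51, where Ps is the price sellers receive.
On the curves, Pb = 2075/7 - (5/14)x and Ps = 54 + (2/9)x; the wedge Ps − Pb = 51 gives 54 + (2/9)x − (2075/7 - (5/14)x) = 51, so x' = 36972/73.
Then Pb = 2075/7 − (5/14)·(36972/73) = 8435/73 and Ps = 54 + (2/9)·(36972/73) = 12158/73.
Buyers' price falls by P* − Pb = 10730/73 − 8435/73 = 2295/73; sellers' price rises by Ps − P* = 12158/73 − 10730/73 = 1428/73.
So producers capture (1428/73)/51 = 28/73 of each unit of subsidy.

Producer share = 28/73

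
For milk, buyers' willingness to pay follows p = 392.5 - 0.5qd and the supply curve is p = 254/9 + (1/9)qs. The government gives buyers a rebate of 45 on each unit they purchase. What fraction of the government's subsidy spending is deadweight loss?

Pre-subsidy: 392.5 - 0.5q = 254/9 + (1/9)q gives q* = 6557/11 and p* = 1039/11.
With the rebate, buyers effectively pay pb = ps − 45, where ps is the price sellers receive.
On the curves, pb = 392.5 - 0.5q and ps = 254/9 + (1/9)q; the wedge ps − pb = 45 gives 254/9 + (1/9)q − (392.5 - 0.5q) = 45, so q' = 7367/11.
Then pb = 392.5 − 0.5·(7367/11) = 634/11 and ps = 254/9 + (1/9)·(7367/11) = 1129/11.
ΔCS = ½(6557/11 + 7367/11)(1039/11 − 634/11) = 2819610/121; ΔPS = ½(6557/11 + 7367/11)(1129/11 − 1039/11) = 626580/121.
Government spending = 45 × 7367/11 = 331515/11.
DWL = ½ × 45 × (7367/11 − 6557/11) = 18225/11; fraction = (18225/11) / (331515/11) = 405/7367.

DWL / government spending = 405/7367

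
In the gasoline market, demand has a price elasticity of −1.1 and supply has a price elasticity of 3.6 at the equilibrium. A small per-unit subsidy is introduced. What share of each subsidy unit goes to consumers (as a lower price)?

For a small subsidy around the equilibrium, the benefit split depends on the relative slopes, which at a point are proportional to the elasticities.
Buyer share = εs/(εs + |εd|) = 3.6/(3.6 + 1.1) = 36/47; seller share = |εd|/(εs + |εd|) = 11/47.

Consumer share = 36/47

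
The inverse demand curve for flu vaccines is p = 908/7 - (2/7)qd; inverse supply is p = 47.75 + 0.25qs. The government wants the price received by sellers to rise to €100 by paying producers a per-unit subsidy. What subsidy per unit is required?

Required subsidy s = €30 per unit

At a seller price of 100, quantity supplied is -191 + 4·100 = 209.
Buyers absorb 209 only when they pay pb = 908/7 − (2/7)·209 = 70.
s = ps − pb = 100 − 70 = 30.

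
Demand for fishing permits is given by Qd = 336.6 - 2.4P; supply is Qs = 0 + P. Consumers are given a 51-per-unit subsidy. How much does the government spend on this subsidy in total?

Government cost = 6885

Pre-subsidy: 336.6 - 2.4P = 0 + P gives P* = 99, Q* = 99.
With the rebate, buyers effectively pay Pb = Ps − 51, where Ps is the price sellers receive.
Demand in terms of Ps becomes Qd = 336.6 − 2.4(Ps − 51) = 459 - 2.4Ps. Setting this equal to supply: 459 - 2.4Ps = 0 + Ps, so Ps = 135.
Buyers pay Pb = 135 − 51 = 84; Q' = 0 + 1·135 = 135.
Government outlay = subsidy × quantity = 51 × 135 = 6885.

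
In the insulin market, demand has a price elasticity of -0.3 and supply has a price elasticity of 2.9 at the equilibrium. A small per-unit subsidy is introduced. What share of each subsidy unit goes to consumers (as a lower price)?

Consumer share = 0.90625

For a small subsidy around the equilibrium, the benefit split depends on the relative slopes, which at a point are proportional to the elasticities.
Buyer share = εs/(εs + |εd|) = 2.9/(2.9 + 0.3) = 0.90625; seller share = |εd|/(εs + |εd|) = 0.09375.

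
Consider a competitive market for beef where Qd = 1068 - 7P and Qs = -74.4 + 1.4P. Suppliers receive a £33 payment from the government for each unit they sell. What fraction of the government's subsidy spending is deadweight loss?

DWL / government spending = 77/618

Pre-subsidy: 1068 - 7P = -74.4 + 1.4P gives P* = 136, Q* = 116.
With the subsidy, sellers receive Ps = Pb + 33 for each unit, where Pb is the price buyers pay.
Supply in terms of Pb becomes Qs = -74.4 + 1.4(Pb + 33) = -28.2 + 1.4Pb. Setting this equal to demand: 1068 - 7Pb = -28.2 + 1.4Pb, so Pb = 130.5.
Sellers receive Ps = 130.5 + 33 = 163.5; Q' = 1068 − 7·130.5 = 154.5.
ΔCS = ½(116 + 154.5)(136 − 130.5) = 743.875; ΔPS = ½(116 + 154.5)(163.5 − 136) = 3719.375.
Government spending = 33 × 154.5 = 5098.5.
DWL = ½ × 33 × (154.5 − 116) = 635.25; fraction = 635.25 / 5098.5 = 77/618.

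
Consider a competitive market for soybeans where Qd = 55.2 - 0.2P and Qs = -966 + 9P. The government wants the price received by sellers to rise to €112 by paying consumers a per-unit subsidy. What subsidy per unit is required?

Required subsidy s = €46 per unit

At a seller price of 112, quantity supplied is -966 + 9·112 = 42.
Buyers absorb 42 only when they pay Pb with 55.2 − 0.2·Pb = 42, i.e. Pb = 66.
s = Ps − Pb = 112 − 66 = 46.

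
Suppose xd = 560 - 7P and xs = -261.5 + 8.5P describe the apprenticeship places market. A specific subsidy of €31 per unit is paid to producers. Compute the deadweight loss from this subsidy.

Deadweight loss = €1844.5

Pre-subsidy: 560 - 7P = -261.5 + 8.5P gives P* = 53, x* = 189.
With the subsidy, sellers receive Ps = Pb + 31 for each unit, where Pb is the price buyers pay.
Supply in terms of Pb becomes xs = -261.5 + 8.5(Pb + 31) = 2 + 8.5Pb. Setting this equal to demand: 560 - 7Pb = 2 + 8.5Pb, so Pb = 36.
Sellers receive Ps = 36 + 31 = 67; x' = 560 − 7·36 = 308.
The subsidy expands output by 308 − 189 = 119 past the efficient level; on those units the gap between marginal cost and willingness to pay runs from 0 up to 31.
DWL = ½ × 31 × 119 = 1844.5.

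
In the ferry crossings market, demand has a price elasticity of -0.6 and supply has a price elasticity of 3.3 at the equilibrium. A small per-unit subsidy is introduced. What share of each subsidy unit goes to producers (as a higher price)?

Producer share = 2/13

For a small subsidy around the equilibrium, the benefit split depends on the relative slopes, which at a point are proportional to the elasticities.
Buyer share = εs/(εs + |εd|) = 3.3/(3.3 + 0.6) = 11/13; seller share = |εd|/(εs + |εd|) = 2/13.
So producers capture 2/13 of the subsidy.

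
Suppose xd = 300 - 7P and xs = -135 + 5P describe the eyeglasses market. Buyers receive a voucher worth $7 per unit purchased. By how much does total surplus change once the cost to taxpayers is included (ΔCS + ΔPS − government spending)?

Net change in total surplus = -1715/24

Pre-subsidy: 300 - 7P = -135 + 5P gives P* = 36.25, x* = 46.25.
With the rebate, buyers effectively pay Pb = Ps − 7, where Ps is the price sellers receive.
Demand in terms of Ps becomes xd = 300 − 7(Ps − 7) = 349 - 7Ps. Setting this equal to supply: 349 - 7Ps = -135 + 5Ps, so Ps = 121/3.
Buyers pay Pb = 121/3 − 7 = 100/3; x' = -135 + 5·(121/3) = 200/3.
ΔCS = ½(46.25 + 200/3)(36.25 − 100/3) = 47425/288; ΔPS = ½(46.25 + 200/3)(121/3 − 36.25) = 66395/288.
Government spending = 7 × 200/3 = 1400/3.
Net change = 47425/288 + 66395/288 − 1400/3 = -1715/24. The loss equals the DWL triangle ½·7·245/12.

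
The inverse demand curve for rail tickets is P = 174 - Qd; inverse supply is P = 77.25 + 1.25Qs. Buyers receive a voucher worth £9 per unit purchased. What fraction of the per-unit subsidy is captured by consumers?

Consumer share = 4/9

Pre-subsidy: 174 - Q = 77.25 + 1.25Q gives Q* = 43 and P* = 131.
With the rebate, buyers effectively pay Pb = Ps − 9, where Ps is the price sellers receive.
On the curves, Pb = 174 - Q and Ps = 77.25 + 1.25Q; the wedge Ps − Pb = 9 gives 77.25 + 1.25Q − (174 - Q) = 9, so Q' = 47.
Then Pb = 174 − 1·47 = 127 and Ps = 77.25 + 1.25·47 = 136.
Buyers' price falls by P* − Pb = 131 − 127 = 4; sellers' price rises by Ps − P* = 136 − 131 = 5.
So consumers capture 4/9 = 4/9 of each unit of subsidy.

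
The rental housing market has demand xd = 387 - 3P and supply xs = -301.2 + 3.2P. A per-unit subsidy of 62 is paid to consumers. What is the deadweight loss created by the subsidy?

Pre-subsidy: 387 - 3P = -301.2 + 3.2P gives P* = 111, x* = 54.
With the rebate, buyers effectively pay Pb = Ps − 62, where Ps is the price sellers receive.
Demand in terms of Ps becomes xd = 387 − 3(Ps − 62) = 573 - 3Ps. Setting this equal to supply: 573 - 3Ps = -301.2 + 3.2Ps, so Ps = 141.
Buyers pay Pb = 141 − 62 = 79; x' = -301.2 + 3.2·141 = 150.
The subsidy expands output by 150 − 54 = 96 past the efficient level; on those units the gap between marginal cost and willingness to pay runs from 0 up to 62.
DWL = ½ × 62 × 96 = 2976.

Deadweight loss = 2976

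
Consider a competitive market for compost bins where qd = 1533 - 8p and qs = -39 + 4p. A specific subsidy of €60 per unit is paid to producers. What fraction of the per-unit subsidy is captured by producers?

Pre-subsidy: 1533 - 8p = -39 + 4p gives p* = 131, q* = 485.
With the subsidy, sellers receive ps = pb + 60 for each unit, where pb is the price buyers pay.
Supply in terms of pb becomes qs = -39 + 4(pb + 60) = 201 + 4pb. Setting this equal to demand: 1533 - 8pb = 201 + 4pb, so pb = 111.
Sellers receive ps = 111 + 60 = 171; q' = 1533 − 8·111 = 645.
Buyers' price falls by p* − pb = 131 − 111 = 20; sellers' price rises by ps − p* = 171 − 131 = 40.
So producers capture 40/60 = 2/3 of each unit of subsidy.

Producer share = 2/3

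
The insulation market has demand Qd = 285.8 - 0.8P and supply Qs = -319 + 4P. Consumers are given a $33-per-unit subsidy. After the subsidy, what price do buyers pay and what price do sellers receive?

Pre-subsidy: 285.8 - 0.8P = -319 + 4P gives P* = 126, Q* = 185.
With the rebate, buyers effectively pay Pb = Ps − 33, where Ps is the price sellers receive.
Demand in terms of Ps becomes Qd = 285.8 − 0.8(Ps − 33) = 312.2 - 0.8Ps. Setting this equal to supply: 312.2 - 0.8Ps = -319 + 4Ps, so Ps = 131.5.
Buyers pay Pb = 131.5 − 33 = 98.5; Q' = -319 + 4·131.5 = 207.

Buyers pay $98.5; sellers receive $131.5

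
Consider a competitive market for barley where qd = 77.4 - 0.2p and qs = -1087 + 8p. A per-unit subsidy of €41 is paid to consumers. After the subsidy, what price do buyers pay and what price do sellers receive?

Buyers pay €102; sellers receive €143

Pre-subsidy: 77.4 - 0.2p = -1087 + 8p gives p* = 142, q* = 49.
With the rebate, buyers effectively pay pb = ps − 41, where ps is the price sellers receive.
Demand in terms of ps becomes qd = 77.4 − 0.2(ps − 41) = 85.6 - 0.2ps. Setting this equal to supply: 85.6 - 0.2ps = -1087 + 8ps, so ps = 143.
Buyers pay pb = 143 − 41 = 102; q' = -1087 + 8·143 = 57.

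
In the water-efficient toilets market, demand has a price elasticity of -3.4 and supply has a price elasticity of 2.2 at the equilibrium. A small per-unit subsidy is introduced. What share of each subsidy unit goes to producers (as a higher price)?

For a small subsidy around the equilibrium, the benefit split depends on the relative slopes, which at a point are proportional to the elasticities.
Buyer share = εs/(εs + |εd|) = 2.2/(2.2 + 3.4) = 11/28; seller share = |εd|/(εs + |εd|) = 17/28.
So producers capture 17/28 of the subsidy.

Producer share = 17/28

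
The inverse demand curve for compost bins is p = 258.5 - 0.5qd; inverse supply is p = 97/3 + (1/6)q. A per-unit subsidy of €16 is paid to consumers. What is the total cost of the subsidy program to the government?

Government cost = €5812

Pre-subsidy: 258.5 - 0.5q = 97/3 + (1/6)q gives q* = 339.25 and p* = 88.875.
With the rebate, buyers effectively pay pb = ps − 16, where ps is the price sellers receive.
On the curves, pb = 258.5 - 0.5q and ps = 97/3 + (1/6)q; the wedge ps − pb = 16 gives 97/3 + (1/6)q − (258.5 - 0.5q) = 16, so q' = 363.25.
Then pb = 258.5 − 0.5·363.25 = 76.875 and ps = 97/3 + (1/6)·363.25 = 92.875.
Government outlay = subsidy × quantity = 16 × 363.25 = 5812.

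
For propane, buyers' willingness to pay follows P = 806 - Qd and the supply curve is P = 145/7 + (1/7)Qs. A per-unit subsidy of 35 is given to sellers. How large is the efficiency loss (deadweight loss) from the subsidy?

Deadweight loss = 535.9375

Pre-subsidy: 806 - Q = 145/7 + (1/7)Q gives Q* = 687.125 and P* = 118.875.
With the subsidy, sellers receive Ps = Pb + 35 for each unit, where Pb is the price buyers pay.
On the curves, Pb = 806 - Q and Ps = 145/7 + (1/7)Q; the wedge Ps − Pb = 35 gives 145/7 + (1/7)Q − (806 - Q) = 35, so Q' = 717.75.
Then Pb = 806 − 1·717.75 = 88.25 and Ps = 145/7 + (1/7)·717.75 = 123.25.
The subsidy expands output by 717.75 − 687.125 = 30.625 past the efficient level; on those units the gap between marginal cost and willingness to pay runs from 0 up to 35.
DWL = ½ × 35 × 30.625 = 535.9375.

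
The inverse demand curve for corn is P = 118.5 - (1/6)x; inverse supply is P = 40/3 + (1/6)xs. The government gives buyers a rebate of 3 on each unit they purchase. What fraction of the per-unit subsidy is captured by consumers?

Pre-subsidy: 118.5 - (1/6)x = 40/3 + (1/6)x gives x* = 315.5 and P* = 791/12.
With the rebate, buyers effectively pay Pb = Ps − 3, where Ps is the price sellers receive.
On the curves, Pb = 118.5 - (1/6)x and Ps = 40/3 + (1/6)x; the wedge Ps − Pb = 3 gives 40/3 + (1/6)x − (118.5 - (1/6)x) = 3, so x' = 324.5.
Then Pb = 118.5 − (1/6)·324.5 = 773/12 and Ps = 40/3 + (1/6)·324.5 = 809/12.
Buyers' price falls by P* − Pb = 791/12 − 773/12 = 1.5; sellers' price rises by Ps − P* = 809/12 − 791/12 = 1.5.
So consumers capture 1.5/3 = 0.5 of each unit of subsidy.

Consumer share = 0.5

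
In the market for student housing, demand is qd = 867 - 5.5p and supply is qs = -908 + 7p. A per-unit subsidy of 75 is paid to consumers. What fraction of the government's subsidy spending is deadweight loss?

Pre-subsidy: 867 - 5.5p = -908 + 7p gives p* = 142, q* = 86.
With the rebate, buyers effectively pay pb = ps − 75, where ps is the price sellers receive.
Demand in terms of ps becomes qd = 867 − 5.5(ps − 75) = 1279.5 - 5.5ps. Setting this equal to supply: 1279.5 - 5.5ps = -908 + 7ps, so ps = 175.
Buyers pay pb = 175 − 75 = 100; q' = -908 + 7·175 = 317.
ΔCS = ½(86 + 317)(142 − 100) = 8463; ΔPS = ½(86 + 317)(175 − 142) = 6649.5.
Government spending = 75 × 317 = 23775.
DWL = ½ × 75 × (317 − 86) = 8662.5; fraction = 8662.5 / 23775 = 231/634.

DWL / government spending = 231/634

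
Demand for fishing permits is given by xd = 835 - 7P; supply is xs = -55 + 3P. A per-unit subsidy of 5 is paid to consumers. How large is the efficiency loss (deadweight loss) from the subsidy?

Deadweight loss = 26.25

Pre-subsidy: 835 - 7P = -55 + 3P gives P* = 89, x* = 212.
With the rebate, buyers effectively pay Pb = Ps − 5, where Ps is the price sellers receive.
Demand in terms of Ps becomes xd = 835 − 7(Ps − 5) = 870 - 7Ps. Setting this equal to supply: 870 - 7Ps = -55 + 3Ps, so Ps = 92.5.
Buyers pay Pb = 92.5 − 5 = 87.5; x' = -55 + 3·92.5 = 222.5.
The subsidy expands output by 222.5 − 212 = 10.5 past the efficient level; on those units the gap between marginal cost and willingness to pay runs from 0 up to 5.
DWL = ½ × 5 × 10.5 = 26.25.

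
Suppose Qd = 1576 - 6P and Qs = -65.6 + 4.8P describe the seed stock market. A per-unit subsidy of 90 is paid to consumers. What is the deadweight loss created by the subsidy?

Deadweight loss = 10800

Pre-subsidy: 1576 - 6P = -65.6 + 4.8P gives P* = 152, Q* = 664.
With the rebate, buyers effectively pay Pb = Ps − 90, where Ps is the price sellers receive.
Demand in terms of Ps becomes Qd = 1576 − 6(Ps − 90) = 2116 - 6Ps. Setting this equal to supply: 2116 - 6Ps = -65.6 + 4.8Ps, so Ps = 202.
Buyers pay Pb = 202 − 90 = 112; Q' = -65.6 + 4.8·202 = 904.
The subsidy expands output by 904 − 664 = 240 past the efficient level; on those units the gap between marginal cost and willingness to pay runs from 0 up to 90.
DWL = ½ × 90 × 240 = 10800.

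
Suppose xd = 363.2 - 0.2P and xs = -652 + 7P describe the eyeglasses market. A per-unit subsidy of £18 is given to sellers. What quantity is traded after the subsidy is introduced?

Pre-subsidy: 363.2 - 0.2P = -652 + 7P gives P* = 141, x* = 335.
With the subsidy, sellers receive Ps = Pb + 18 for each unit, where Pb is the price buyers pay.
Supply in terms of Pb becomes xs = -652 + 7(Pb + 18) = -526 + 7Pb. Setting this equal to demand: 363.2 - 0.2Pb = -526 + 7Pb, so Pb = 123.5.
Sellers receive Ps = 123.5 + 18 = 141.5; x' = 363.2 − 0.2·123.5 = 338.5.

x' = 338.5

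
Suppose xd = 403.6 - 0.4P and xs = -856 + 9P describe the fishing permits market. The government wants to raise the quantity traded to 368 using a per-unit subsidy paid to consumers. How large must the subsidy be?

At x = 368, invert demand for the buyer price: Pb = (403.6 − 368)/0.4 = 89; invert supply for the seller price: Ps = (368 − (-856))/9 = 136.
The subsidy must fill the gap: s = Ps − Pb = 136 − 89 = 47.

Required subsidy s = 47 per unit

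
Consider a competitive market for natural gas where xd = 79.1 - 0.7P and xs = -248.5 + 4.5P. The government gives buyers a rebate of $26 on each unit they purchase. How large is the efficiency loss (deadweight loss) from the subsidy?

Pre-subsidy: 79.1 - 0.7P = -248.5 + 4.5P gives P* = 63, x* = 35.
With the rebate, buyers effectively pay Pb = Ps − 26, where Ps is the price sellers receive.
Demand in terms of Ps becomes xd = 79.1 − 0.7(Ps − 26) = 97.3 - 0.7Ps. Setting this equal to supply: 97.3 - 0.7Ps = -248.5 + 4.5Ps, so Ps = 66.5.
Buyers pay Pb = 66.5 − 26 = 40.5; x' = -248.5 + 4.5·66.5 = 50.75.
The subsidy expands output by 50.75 − 35 = 15.75 past the efficient level; on those units the gap between marginal cost and willingness to pay runs from 0 up to 26.
DWL = ½ × 26 × 15.75 = 204.75.

Deadweight loss = $204.75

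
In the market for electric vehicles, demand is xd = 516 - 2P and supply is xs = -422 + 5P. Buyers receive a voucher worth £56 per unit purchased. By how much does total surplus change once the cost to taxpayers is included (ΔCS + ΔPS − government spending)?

Net change in total surplus = -£2240

Pre-subsidy: 516 - 2P = -422 + 5P gives P* = 134, x* = 248.
With the rebate, buyers effectively pay Pb = Ps − 56, where Ps is the price sellers receive.
Demand in terms of Ps becomes xd = 516 − 2(Ps − 56) = 628 - 2Ps. Setting this equal to supply: 628 - 2Ps = -422 + 5Ps, so Ps = 150.
Buyers pay Pb = 150 − 56 = 94; x' = -422 + 5·150 = 328.
ΔCS = ½(248 + 328)(134 − 94) = 11520; ΔPS = ½(248 + 328)(150 − 134) = 4608.
Government spending = 56 × 328 = 18368.
Net change = 11520 + 4608 − 18368 = -2240. The loss equals the DWL triangle ½·56·80.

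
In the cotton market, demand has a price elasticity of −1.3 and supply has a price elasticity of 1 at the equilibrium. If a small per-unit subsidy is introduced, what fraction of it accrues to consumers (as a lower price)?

For a small subsidy around the equilibrium, the benefit split depends on the relative slopes, which at a point are proportional to the elasticities.
Buyer share = εs/(εs + |εd|) = 1/(1 + 1.3) = 10/23; seller share = |εd|/(εs + |εd|) = 13/23.

Consumer share = 10/23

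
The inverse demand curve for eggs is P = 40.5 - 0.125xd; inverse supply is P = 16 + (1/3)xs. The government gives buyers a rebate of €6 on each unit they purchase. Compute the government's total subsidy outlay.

Government cost = 4392/11

Pre-subsidy: 40.5 - 0.125x = 16 + (1/3)x gives x* = 588/11 and P* = 372/11.
With the rebate, buyers effectively pay Pb = Ps − 6, where Ps is the price sellers receive.
On the curves, Pb = 40.5 - 0.125x and Ps = 16 + (1/3)x; the wedge Ps − Pb = 6 gives 16 + (1/3)x − (40.5 - 0.125x) = 6, so x' = 732/11.
Then Pb = 40.5 − 0.125·(732/11) = 354/11 and Ps = 16 + (1/3)·(732/11) = 420/11.
Government outlay = subsidy × quantity = 6 × 732/11 = 4392/11.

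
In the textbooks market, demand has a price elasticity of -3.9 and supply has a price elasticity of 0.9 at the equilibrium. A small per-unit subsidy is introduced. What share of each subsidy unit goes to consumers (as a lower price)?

Consumer share = 0.1875

For a small subsidy around the equilibrium, the benefit split depends on the relative slopes, which at a point are proportional to the elasticities.
Buyer share = εs/(εs + |εd|) = 0.9/(0.9 + 3.9) = 0.1875; seller share = |εd|/(εs + |εd|) = 0.8125.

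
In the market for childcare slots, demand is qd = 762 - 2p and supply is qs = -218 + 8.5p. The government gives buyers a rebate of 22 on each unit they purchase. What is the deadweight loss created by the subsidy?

Deadweight loss = 8228/21

Pre-subsidy: 762 - 2p = -218 + 8.5p gives p* = 280/3, q* = 1726/3.
With the rebate, buyers effectively pay pb = ps − 22, where ps is the price sellers receive.
Demand in terms of ps becomes qd = 762 − 2(ps − 22) = 806 - 2ps. Setting this equal to supply: 806 - 2ps = -218 + 8.5ps, so ps = 2048/21.
Buyers pay pb = 2048/21 − 22 = 1586/21; q' = -218 + 8.5·(2048/21) = 12830/21.
The subsidy expands output by 12830/21 − 1726/3 = 748/21 past the efficient level; on those units the gap between marginal cost and willingness to pay runs from 0 up to 22.
DWL = ½ × 22 × 748/21 = 8228/21.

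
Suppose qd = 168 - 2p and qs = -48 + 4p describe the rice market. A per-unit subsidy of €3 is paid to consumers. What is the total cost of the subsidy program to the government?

Government cost = €300

Pre-subsidy: 168 - 2p = -48 + 4p gives p* = 36, q* = 96.
With the rebate, buyers effectively pay pb = ps − 3, where ps is the price sellers receive.
Demand in terms of ps becomes qd = 168 − 2(ps − 3) = 174 - 2ps. Setting this equal to supply: 174 - 2ps = -48 + 4ps, so ps = 37.
Buyers pay pb = 37 − 3 = 34; q' = -48 + 4·37 = 100.
Government outlay = subsidy × quantity = 3 × 100 = 300.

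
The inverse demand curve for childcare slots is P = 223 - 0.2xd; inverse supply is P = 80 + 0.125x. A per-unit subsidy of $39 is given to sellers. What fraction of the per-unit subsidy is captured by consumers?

Consumer share = 8/13

Pre-subsidy: 223 - 0.2x = 80 + 0.125x gives x* = 440 and P* = 135.
With the subsidy, sellers receive Ps = Pb + 39 for each unit, where Pb is the price buyers pay.
On the curves, Pb = 223 - 0.2x and Ps = 80 + 0.125x; the wedge Ps − Pb = 39 gives 80 + 0.125x − (223 - 0.2x) = 39, so x' = 560.
Then Pb = 223 − 0.2·560 = 111 and Ps = 80 + 0.125·560 = 150.
Buyers' price falls by P* − Pb = 135 − 111 = 24; sellers' price rises by Ps − P* = 150 − 135 = 15.
So consumers capture 24/39 = 8/13 of each unit of subsidy.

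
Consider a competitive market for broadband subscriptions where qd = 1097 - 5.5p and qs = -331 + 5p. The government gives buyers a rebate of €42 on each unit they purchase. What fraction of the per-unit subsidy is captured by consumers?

Consumer share = 10/21

Pre-subsidy: 1097 - 5.5p = -331 + 5p gives p* = 136, q* = 349.
With the rebate, buyers effectively pay pb = ps − 42, where ps is the price sellers receive.
Demand in terms of ps becomes qd = 1097 − 5.5(ps − 42) = 1328 - 5.5ps. Setting this equal to supply: 1328 - 5.5ps = -331 + 5ps, so ps = 158.
Buyers pay pb = 158 − 42 = 116; q' = -331 + 5·158 = 459.
Buyers' price falls by p* − pb = 136 − 116 = 20; sellers' price rises by ps − p* = 158 − 136 = 22.
So consumers capture 20/42 = 10/21 of each unit of subsidy.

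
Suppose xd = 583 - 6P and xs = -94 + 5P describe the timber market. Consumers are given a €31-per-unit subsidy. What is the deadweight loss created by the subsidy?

Deadweight loss = 14415/11

Pre-subsidy: 583 - 6P = -94 + 5P gives P* = 677/11, x* = 2351/11.
With the rebate, buyers effectively pay Pb = Ps − 31, where Ps is the price sellers receive.
Demand in terms of Ps becomes xd = 583 − 6(Ps − 31) = 769 - 6Ps. Setting this equal to supply: 769 - 6Ps = -94 + 5Ps, so Ps = 863/11.
Buyers pay Pb = 863/11 − 31 = 522/11; x' = -94 + 5·(863/11) = 3281/11.
The subsidy expands output by 3281/11 − 2351/11 = 930/11 past the efficient level; on those units the gap between marginal cost and willingness to pay runs from 0 up to 31.
DWL = ½ × 31 × 930/11 = 14415/11.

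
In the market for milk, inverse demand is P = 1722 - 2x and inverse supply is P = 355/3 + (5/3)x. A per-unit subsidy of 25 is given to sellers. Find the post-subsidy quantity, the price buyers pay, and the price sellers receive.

x' = 4886/11; buyers pay 9170/11; sellers receive 9445/11

Pre-subsidy: 1722 - 2x = 355/3 + (5/3)x gives x* = 4811/11 and P* = 9320/11.
With the subsidy, sellers receive Ps = Pb + 25 for each unit, where Pb is the price buyers pay.
On the curves, Pb = 1722 - 2x and Ps = 355/3 + (5/3)x; the wedge Ps − Pb = 25 gives 355/3 + (5/3)x − (1722 - 2x) = 25, so x' = 4886/11.
Then Pb = 1722 − 2·(4886/11) = 9170/11 and Ps = 355/3 + (5/3)·(4886/11) = 9445/11.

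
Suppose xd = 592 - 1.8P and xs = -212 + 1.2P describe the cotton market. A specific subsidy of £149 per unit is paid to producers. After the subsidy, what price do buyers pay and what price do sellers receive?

Buyers pay £208.4; sellers receive £357.4

Pre-subsidy: 592 - 1.8P = -212 + 1.2P gives P* = 268, x* = 109.6.
With the subsidy, sellers receive Ps = Pb + 149 for each unit, where Pb is the price buyers pay.
Supply in terms of Pb becomes xs = -212 + 1.2(Pb + 149) = -33.2 + 1.2Pb. Setting this equal to demand: 592 - 1.8Pb = -33.2 + 1.2Pb, so Pb = 208.4.
Sellers receive Ps = 208.4 + 149 = 357.4; x' = 592 − 1.8·208.4 = 216.88.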